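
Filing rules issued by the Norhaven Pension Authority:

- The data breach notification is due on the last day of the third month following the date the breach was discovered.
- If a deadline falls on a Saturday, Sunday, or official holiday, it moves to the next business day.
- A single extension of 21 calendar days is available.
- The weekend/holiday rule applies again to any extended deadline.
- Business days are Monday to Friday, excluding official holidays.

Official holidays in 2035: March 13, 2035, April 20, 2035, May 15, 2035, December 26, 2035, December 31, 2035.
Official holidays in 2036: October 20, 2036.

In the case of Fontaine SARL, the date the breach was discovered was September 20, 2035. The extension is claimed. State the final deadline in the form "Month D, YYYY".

January 22, 2036

3 months after September 20, 2035 is December 2035; that month ends on December 31, 2035.
December 31, 2035 is a listed holiday; the next business day is January 1, 2036 (Tuesday).
Add the 21 calendar-day extension to January 1, 2036: January 22, 2036.
January 22, 2036 falls on a Tuesday, which is a business day, so no adjustment is needed.
So the filing is due January 22, 2036.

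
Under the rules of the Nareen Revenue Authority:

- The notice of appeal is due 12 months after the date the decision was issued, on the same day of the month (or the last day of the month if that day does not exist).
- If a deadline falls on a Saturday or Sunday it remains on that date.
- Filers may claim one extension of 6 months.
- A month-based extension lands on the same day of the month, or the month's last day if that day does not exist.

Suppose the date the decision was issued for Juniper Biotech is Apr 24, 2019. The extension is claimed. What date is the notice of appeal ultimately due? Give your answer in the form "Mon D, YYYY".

12 months after Apr 24, 2019, on the same day of the month, is Apr 24, 2020.
No adjustment is made for weekends or holidays, so Apr 24, 2020 stands.
Applying the 6 months extension: 6 months after Apr 24, 2020 is Oct 24, 2020.
Oct 24, 2020 falls on a Saturday. The rules make no weekend/holiday allowance, so it remains Oct 24, 2020.
Final deadline: Oct 24, 2020.

Oct 24, 2020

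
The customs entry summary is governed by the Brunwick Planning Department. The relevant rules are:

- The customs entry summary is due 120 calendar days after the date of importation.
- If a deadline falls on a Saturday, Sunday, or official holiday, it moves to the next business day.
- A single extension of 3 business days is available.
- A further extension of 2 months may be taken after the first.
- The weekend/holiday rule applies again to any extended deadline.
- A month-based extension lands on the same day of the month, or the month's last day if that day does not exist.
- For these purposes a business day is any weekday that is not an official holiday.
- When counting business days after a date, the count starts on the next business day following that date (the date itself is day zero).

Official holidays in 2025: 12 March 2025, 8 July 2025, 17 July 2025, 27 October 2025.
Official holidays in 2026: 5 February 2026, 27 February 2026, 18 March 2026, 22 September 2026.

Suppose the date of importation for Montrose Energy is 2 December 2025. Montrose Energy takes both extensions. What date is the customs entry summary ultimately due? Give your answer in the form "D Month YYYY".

8 June 2026

Adding 120 calendar days to 2 December 2025 gives 1 April 2026.
1 April 2026 (Wednesday) is already a business day.
The 3-business-day extension runs from 1 April 2026 to 6 April 2026.
Since 6 April 2026 is a Monday and not a holiday, the date is unchanged.
Applying the 2 months extension: 2 months after 6 April 2026 is 6 June 2026.
6 June 2026 is a Saturday; the next business day is 8 June 2026 (Monday).
Final deadline: 8 June 2026.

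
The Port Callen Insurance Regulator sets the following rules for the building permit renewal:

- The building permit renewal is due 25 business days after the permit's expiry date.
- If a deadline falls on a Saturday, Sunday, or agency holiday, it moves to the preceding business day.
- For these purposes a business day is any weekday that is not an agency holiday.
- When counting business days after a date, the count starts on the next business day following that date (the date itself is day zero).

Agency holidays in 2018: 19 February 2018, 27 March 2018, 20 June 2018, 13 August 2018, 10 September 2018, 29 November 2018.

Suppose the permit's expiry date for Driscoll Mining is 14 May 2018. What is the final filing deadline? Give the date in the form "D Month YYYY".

25 business days after 14 May 2018, excluding weekends and holidays, is 18 June 2018.
18 June 2018 (Monday) is already a business day.
Final deadline: 18 June 2018.

18 June 2018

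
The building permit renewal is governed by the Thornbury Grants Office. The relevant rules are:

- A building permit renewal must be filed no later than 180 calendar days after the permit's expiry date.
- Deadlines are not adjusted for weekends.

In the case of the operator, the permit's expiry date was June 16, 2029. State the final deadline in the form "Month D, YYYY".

December 13, 2029

180 calendar days after June 16, 2029 is December 13, 2029.
December 13, 2029 is a Thursday; no weekend or holiday adjustment applies.
The final due date is December 13, 2029.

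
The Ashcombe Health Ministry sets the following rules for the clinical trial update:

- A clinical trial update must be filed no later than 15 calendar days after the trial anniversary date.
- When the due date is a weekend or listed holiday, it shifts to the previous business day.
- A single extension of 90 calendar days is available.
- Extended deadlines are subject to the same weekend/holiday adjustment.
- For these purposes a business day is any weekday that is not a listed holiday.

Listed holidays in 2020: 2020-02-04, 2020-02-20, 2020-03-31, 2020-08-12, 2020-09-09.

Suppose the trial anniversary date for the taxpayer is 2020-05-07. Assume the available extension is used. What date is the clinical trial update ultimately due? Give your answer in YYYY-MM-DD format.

2020-08-20

Trigger date 2020-05-07 + 15 calendar days = 2020-05-22.
2020-05-22 (Friday) is already a business day.
With the 90-day extension, 2020-05-22 becomes 2020-08-20.
2020-08-20 is a Thursday and not a listed holiday, so it stands.
Final deadline: 2020-08-20.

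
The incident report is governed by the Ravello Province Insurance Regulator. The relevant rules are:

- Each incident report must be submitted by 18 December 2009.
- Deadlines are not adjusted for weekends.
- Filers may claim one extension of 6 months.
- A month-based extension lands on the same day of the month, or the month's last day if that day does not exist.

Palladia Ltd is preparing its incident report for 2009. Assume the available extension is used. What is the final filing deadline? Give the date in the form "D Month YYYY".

18 June 2010

Start from the fixed due date, 18 December 2009.
18 December 2009 is a Friday; no weekend or holiday adjustment applies.
Applying the 6 months extension: 6 months after 18 December 2009 is 18 June 2010.
18 June 2010 falls on a Friday. The rules make no weekend/holiday allowance, so it remains 18 June 2010.
Deadline: 18 June 2010.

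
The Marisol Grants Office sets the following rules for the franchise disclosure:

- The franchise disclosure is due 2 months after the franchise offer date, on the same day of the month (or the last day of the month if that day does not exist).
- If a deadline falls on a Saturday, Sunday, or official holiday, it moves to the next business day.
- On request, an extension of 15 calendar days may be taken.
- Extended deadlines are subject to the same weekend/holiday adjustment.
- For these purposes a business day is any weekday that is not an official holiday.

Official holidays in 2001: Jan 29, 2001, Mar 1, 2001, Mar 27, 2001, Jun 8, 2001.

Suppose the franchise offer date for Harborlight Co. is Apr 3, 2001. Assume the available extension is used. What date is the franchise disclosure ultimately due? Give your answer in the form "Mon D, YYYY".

2 months from Apr 3, 2001 is Jun 3, 2001.
Because Jun 3, 2001 is a Sunday, the deadline becomes Jun 4, 2001 (Monday).
With the 15-day extension, Jun 4, 2001 becomes Jun 19, 2001.
Jun 19, 2001 (Tuesday) is already a business day.
The final due date is Jun 19, 2001.

Jun 19, 2001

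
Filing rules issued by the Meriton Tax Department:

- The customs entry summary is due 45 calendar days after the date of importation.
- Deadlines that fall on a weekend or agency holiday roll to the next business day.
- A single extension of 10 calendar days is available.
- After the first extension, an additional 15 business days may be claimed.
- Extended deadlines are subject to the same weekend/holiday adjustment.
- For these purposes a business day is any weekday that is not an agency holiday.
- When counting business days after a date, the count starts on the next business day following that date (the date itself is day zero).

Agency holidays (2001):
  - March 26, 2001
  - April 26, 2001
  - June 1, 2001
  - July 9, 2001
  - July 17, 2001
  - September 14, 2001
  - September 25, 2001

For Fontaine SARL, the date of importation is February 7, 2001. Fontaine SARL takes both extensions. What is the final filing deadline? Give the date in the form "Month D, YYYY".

April 30, 2001

45 calendar days after February 7, 2001 is March 24, 2001.
Because March 24, 2001 is a Saturday, the deadline becomes March 27, 2001 (Tuesday).
Applying the 10-calendar-day extension: March 27, 2001 + 10 days = April 6, 2001.
Since April 6, 2001 is a Friday and not a holiday, the date is unchanged.
The 15-business-day extension runs from April 6, 2001 to April 30, 2001.
Since April 30, 2001 is a Monday and not a holiday, the date is unchanged.
Deadline: April 30, 2001.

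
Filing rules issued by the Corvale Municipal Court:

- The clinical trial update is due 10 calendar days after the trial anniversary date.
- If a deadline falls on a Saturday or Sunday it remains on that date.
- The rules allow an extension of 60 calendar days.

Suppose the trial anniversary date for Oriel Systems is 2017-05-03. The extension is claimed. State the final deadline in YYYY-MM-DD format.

2017-07-12

10 calendar days after 2017-05-03 is 2017-05-13.
2017-05-13 falls on a Saturday. The rules make no weekend/holiday allowance, so it remains 2017-05-13.
With the 60-day extension, 2017-05-13 becomes 2017-07-12.
2017-07-12 is a Wednesday; no weekend or holiday adjustment applies.
So the filing is due 2017-07-12.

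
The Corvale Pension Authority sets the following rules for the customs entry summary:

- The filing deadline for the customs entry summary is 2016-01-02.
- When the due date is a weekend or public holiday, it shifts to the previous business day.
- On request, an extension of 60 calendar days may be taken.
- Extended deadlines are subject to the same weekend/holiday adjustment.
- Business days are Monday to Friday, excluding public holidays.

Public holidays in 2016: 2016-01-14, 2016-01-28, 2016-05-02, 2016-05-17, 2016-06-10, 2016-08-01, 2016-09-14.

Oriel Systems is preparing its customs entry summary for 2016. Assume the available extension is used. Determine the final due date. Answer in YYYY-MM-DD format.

2016-03-01

The statutory due date is 2016-01-02.
2016-01-02 falls on a Saturday. Rolling to the preceding business day gives 2016-01-01, a Friday.
With the 60-day extension, 2016-01-01 becomes 2016-03-01.
2016-03-01 (Tuesday) is already a business day.
So the filing is due 2016-03-01.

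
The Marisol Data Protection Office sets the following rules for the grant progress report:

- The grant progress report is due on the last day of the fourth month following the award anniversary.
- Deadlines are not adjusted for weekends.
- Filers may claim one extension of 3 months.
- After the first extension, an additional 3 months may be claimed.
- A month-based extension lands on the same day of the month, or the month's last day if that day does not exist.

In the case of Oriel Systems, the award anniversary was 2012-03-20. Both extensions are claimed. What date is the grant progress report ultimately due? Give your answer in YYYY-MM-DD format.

2013-01-31

The fourth month after 2012-03-20 is July 2012, whose last day is 2012-07-31.
2012-07-31 is a Tuesday; no weekend or holiday adjustment applies.
Add 3 months to 2012-07-31: 2012-10-31.
2012-10-31 falls on a Wednesday. The rules make no weekend/holiday allowance, so it remains 2012-10-31.
The 3 months extension carries 2012-10-31 to 2013-01-31.
2013-01-31 is a Thursday; no weekend or holiday adjustment applies.
So the filing is due 2013-01-31.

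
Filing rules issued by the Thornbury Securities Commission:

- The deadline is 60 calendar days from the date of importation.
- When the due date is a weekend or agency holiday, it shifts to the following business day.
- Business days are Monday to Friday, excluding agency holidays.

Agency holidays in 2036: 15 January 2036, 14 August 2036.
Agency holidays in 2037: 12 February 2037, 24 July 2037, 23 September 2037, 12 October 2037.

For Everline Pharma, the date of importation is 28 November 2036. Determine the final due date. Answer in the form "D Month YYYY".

From 28 November 2036, 60 calendar days later is 27 January 2037.
Since 27 January 2037 is a Tuesday and not a holiday, the date is unchanged.
Final deadline: 27 January 2037.

27 January 2037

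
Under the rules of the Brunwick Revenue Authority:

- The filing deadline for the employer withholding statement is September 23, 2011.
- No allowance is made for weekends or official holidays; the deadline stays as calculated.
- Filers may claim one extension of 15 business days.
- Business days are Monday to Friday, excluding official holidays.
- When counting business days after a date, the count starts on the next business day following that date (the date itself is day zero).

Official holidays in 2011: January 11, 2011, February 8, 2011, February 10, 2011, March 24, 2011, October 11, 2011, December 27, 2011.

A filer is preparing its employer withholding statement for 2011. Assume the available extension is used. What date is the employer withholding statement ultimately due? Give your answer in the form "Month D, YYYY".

The statutory due date is September 23, 2011.
September 23, 2011 falls on a Friday. The rules make no weekend/holiday allowance, so it remains September 23, 2011.
Applying the 15-business-day extension: 15 business days after September 23, 2011 is October 17, 2011.
No adjustment is made for weekends or holidays, so October 17, 2011 stands.
The final due date is October 17, 2011.

October 17, 2011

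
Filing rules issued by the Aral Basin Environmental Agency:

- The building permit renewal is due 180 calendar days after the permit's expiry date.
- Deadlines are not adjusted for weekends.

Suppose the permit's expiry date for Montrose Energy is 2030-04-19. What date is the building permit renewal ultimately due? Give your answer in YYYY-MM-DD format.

2030-10-16

180 calendar days after 2030-04-19 is 2030-10-16.
No adjustment is made for weekends or holidays, so 2030-10-16 stands.
So the filing is due 2030-10-16.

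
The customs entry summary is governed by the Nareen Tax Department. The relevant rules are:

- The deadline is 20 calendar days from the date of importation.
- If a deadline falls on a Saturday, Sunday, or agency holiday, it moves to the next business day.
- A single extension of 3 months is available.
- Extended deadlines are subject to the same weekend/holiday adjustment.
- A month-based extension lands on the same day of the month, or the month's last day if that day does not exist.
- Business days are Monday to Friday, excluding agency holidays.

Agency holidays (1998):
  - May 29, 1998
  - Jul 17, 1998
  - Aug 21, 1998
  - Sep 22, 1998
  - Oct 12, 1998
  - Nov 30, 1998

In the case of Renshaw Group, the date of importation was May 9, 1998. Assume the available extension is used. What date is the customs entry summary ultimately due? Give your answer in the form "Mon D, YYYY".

Sep 1, 1998

20 calendar days after May 9, 1998 is May 29, 1998.
May 29, 1998 is a listed holiday, so it moves to the next business day, Jun 1, 1998 (Monday).
The 3 months extension carries Jun 1, 1998 to Sep 1, 1998.
Sep 1, 1998 is a Tuesday and not a listed holiday, so it stands.
So the filing is due Sep 1, 1998.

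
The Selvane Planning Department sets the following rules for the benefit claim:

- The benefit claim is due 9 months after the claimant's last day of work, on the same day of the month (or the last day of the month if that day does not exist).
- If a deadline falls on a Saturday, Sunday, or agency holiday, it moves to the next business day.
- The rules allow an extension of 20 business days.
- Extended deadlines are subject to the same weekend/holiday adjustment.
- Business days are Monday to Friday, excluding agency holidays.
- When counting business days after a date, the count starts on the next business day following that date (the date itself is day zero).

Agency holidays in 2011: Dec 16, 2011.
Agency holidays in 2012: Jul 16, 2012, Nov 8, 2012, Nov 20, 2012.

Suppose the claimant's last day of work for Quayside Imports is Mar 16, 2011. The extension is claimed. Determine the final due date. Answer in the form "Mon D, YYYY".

Jan 16, 2012

Moving 9 months forward from Mar 16, 2011 on the corresponding day gives Dec 16, 2011.
Dec 16, 2011 is a listed holiday; the next business day is Dec 19, 2011 (Monday).
Applying the 20-business-day extension: 20 business days after Dec 19, 2011 is Jan 16, 2012.
Since Jan 16, 2012 is a Monday and not a holiday, the date is unchanged.
The final due date is Jan 16, 2012.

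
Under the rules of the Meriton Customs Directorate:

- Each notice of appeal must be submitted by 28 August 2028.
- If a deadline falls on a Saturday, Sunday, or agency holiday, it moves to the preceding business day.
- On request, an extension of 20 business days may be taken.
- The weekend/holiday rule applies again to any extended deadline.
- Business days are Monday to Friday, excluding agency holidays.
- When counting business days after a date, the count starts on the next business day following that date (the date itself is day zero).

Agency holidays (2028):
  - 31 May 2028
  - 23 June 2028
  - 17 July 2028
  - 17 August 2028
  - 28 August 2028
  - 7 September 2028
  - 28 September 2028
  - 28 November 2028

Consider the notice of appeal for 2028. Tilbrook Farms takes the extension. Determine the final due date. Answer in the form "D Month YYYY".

The statutory due date is 28 August 2028.
28 August 2028 falls on a listed holiday. Rolling to the preceding business day gives 25 August 2028, a Friday.
Counting 20 further business days from 25 August 2028 reaches 26 September 2028.
26 September 2028 (Tuesday) is already a business day.
So the filing is due 26 September 2028.

26 September 2028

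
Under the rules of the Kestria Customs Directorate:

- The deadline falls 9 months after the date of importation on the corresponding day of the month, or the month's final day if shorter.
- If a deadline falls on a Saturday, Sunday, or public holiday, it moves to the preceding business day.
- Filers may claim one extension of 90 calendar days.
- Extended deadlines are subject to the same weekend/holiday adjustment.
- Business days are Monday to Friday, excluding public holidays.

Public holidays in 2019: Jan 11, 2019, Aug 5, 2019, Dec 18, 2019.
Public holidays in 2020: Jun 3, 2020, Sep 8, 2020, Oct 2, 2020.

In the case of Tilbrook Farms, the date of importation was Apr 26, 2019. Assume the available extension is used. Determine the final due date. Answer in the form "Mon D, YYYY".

Apr 23, 2020

Moving 9 months forward from Apr 26, 2019 on the corresponding day gives Jan 26, 2020.
Jan 26, 2020 is a Sunday; the preceding business day is Jan 24, 2020 (Friday).
With the 90-day extension, Jan 24, 2020 becomes Apr 23, 2020.
Apr 23, 2020 is a Thursday and not a listed holiday, so it stands.
Final deadline: Apr 23, 2020.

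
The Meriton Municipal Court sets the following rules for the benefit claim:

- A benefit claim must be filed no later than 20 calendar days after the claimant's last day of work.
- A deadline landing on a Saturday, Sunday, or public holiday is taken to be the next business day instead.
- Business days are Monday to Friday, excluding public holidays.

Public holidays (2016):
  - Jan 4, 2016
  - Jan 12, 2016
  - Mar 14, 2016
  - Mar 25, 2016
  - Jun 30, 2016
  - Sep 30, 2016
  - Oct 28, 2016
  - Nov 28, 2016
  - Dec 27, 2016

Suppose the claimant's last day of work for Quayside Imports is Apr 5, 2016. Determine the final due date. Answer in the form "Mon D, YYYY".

Apr 25, 2016

From Apr 5, 2016, 20 calendar days later is Apr 25, 2016.
Apr 25, 2016 (Monday) is already a business day.
So the filing is due Apr 25, 2016.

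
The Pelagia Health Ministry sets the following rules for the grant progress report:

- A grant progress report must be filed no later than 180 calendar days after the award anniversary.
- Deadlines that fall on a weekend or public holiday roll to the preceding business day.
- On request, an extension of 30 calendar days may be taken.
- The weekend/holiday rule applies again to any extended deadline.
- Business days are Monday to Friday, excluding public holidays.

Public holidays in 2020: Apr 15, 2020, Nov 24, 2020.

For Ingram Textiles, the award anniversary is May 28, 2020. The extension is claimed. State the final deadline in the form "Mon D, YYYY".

Dec 23, 2020

Trigger date May 28, 2020 + 180 calendar days = Nov 24, 2020.
Nov 24, 2020 falls on a listed holiday. Rolling to the preceding business day gives Nov 23, 2020, a Monday.
Applying the 30-calendar-day extension: Nov 23, 2020 + 30 days = Dec 23, 2020.
Dec 23, 2020 is a Wednesday and not a listed holiday, so it stands.
So the filing is due Dec 23, 2020.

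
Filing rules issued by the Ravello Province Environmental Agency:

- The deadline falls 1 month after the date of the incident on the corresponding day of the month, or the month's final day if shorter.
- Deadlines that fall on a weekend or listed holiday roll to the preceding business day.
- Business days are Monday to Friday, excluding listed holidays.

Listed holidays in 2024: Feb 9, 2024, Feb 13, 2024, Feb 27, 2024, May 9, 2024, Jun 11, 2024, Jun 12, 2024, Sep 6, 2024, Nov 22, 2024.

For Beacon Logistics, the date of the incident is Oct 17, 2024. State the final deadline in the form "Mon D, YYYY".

1 month after Oct 17, 2024, on the same day of the month, is Nov 17, 2024.
Nov 17, 2024 is a Sunday, so it moves to the preceding business day, Nov 15, 2024 (Friday).
So the filing is due Nov 15, 2024.

Nov 15, 2024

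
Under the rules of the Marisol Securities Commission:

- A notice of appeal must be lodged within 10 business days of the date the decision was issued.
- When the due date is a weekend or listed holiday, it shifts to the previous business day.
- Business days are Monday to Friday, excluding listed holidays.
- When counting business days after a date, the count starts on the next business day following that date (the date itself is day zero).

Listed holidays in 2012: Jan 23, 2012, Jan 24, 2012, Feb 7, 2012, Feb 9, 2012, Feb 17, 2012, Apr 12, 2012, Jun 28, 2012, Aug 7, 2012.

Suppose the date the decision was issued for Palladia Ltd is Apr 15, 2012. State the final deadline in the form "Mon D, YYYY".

Apr 27, 2012

10 business days after Apr 15, 2012, excluding weekends and holidays, is Apr 27, 2012.
Apr 27, 2012 is a Friday and not a listed holiday, so it stands.
Deadline: Apr 27, 2012.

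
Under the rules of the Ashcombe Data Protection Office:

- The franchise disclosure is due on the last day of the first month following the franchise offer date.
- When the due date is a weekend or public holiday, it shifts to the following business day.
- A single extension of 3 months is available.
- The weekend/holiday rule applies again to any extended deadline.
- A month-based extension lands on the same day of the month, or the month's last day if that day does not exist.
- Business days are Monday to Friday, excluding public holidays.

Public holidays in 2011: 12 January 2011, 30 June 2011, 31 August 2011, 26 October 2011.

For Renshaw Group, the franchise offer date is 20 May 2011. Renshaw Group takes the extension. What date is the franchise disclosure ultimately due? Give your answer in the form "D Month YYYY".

1 month after 20 May 2011 falls in June 2011; the last day of that month is 30 June 2011.
30 June 2011 is a listed holiday, so it moves to the next business day, 1 July 2011 (Friday).
The 3 months extension carries 1 July 2011 to 1 October 2011.
1 October 2011 falls on a Saturday. Rolling to the next business day gives 3 October 2011, a Monday.
So the filing is due 3 October 2011.

3 October 2011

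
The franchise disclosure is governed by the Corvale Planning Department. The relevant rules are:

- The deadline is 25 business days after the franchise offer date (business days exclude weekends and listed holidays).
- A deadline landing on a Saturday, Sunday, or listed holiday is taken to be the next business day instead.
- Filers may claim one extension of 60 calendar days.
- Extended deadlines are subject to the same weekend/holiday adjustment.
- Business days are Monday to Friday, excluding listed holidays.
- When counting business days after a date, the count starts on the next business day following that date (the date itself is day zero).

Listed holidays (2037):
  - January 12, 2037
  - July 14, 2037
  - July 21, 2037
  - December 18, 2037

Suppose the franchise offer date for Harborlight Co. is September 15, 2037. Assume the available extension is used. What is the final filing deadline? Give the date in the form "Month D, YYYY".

25 business days after September 15, 2037, excluding weekends and holidays, is October 20, 2037.
October 20, 2037 falls on a Tuesday, which is a business day, so no adjustment is needed.
Add the 60 calendar-day extension to October 20, 2037: December 19, 2037.
December 19, 2037 falls on a Saturday. Rolling to the next business day gives December 21, 2037, a Monday.
The final due date is December 21, 2037.

December 21, 2037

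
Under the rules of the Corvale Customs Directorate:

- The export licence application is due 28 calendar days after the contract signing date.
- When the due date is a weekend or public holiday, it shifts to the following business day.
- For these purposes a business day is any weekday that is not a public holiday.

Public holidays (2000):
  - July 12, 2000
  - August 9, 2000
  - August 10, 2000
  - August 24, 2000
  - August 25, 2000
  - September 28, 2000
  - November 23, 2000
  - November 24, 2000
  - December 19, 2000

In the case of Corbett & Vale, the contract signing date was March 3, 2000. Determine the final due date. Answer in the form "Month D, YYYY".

28 calendar days after March 3, 2000 is March 31, 2000.
March 31, 2000 (Friday) is already a business day.
So the filing is due March 31, 2000.

March 31, 2000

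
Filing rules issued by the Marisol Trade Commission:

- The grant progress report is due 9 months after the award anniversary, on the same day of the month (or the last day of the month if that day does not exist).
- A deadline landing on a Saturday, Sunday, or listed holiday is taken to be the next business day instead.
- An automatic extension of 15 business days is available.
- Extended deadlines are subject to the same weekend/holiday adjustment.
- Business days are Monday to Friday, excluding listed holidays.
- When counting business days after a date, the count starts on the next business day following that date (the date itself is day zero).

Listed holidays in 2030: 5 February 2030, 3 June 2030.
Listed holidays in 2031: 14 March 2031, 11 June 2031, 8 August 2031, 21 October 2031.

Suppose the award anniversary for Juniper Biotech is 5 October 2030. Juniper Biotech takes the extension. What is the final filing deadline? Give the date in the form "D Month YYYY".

Moving 9 months forward from 5 October 2030 on the corresponding day gives 5 July 2031.
5 July 2031 is a Saturday; the next business day is 7 July 2031 (Monday).
Applying the 15-business-day extension: 15 business days after 7 July 2031 is 28 July 2031.
28 July 2031 falls on a Monday, which is a business day, so no adjustment is needed.
Deadline: 28 July 2031.

28 July 2031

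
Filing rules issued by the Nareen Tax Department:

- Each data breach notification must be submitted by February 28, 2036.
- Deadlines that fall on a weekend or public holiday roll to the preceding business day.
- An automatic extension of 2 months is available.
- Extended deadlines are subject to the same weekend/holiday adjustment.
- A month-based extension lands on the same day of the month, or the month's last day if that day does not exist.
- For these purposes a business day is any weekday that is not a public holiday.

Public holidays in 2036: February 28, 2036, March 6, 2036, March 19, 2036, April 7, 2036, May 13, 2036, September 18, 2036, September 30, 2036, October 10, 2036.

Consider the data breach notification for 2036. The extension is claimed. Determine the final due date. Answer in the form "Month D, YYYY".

April 25, 2036

Start from the fixed due date, February 28, 2036.
Because February 28, 2036 is a listed holiday, the deadline becomes February 27, 2036 (Wednesday).
The 2 months extension carries February 27, 2036 to April 27, 2036.
Because April 27, 2036 is a Sunday, the deadline becomes April 25, 2036 (Friday).
So the filing is due April 25, 2036.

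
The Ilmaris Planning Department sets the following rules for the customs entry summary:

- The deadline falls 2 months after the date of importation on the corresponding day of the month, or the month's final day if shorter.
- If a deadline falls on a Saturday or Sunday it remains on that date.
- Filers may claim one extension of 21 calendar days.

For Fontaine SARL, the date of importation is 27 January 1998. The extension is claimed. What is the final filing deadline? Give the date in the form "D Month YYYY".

17 April 1998

2 months after 27 January 1998, on the same day of the month, is 27 March 1998.
27 March 1998 falls on a Friday. The rules make no weekend/holiday allowance, so it remains 27 March 1998.
Applying the 21-calendar-day extension: 27 March 1998 + 21 days = 17 April 1998.
17 April 1998 falls on a Friday. The rules make no weekend/holiday allowance, so it remains 17 April 1998.
Final deadline: 17 April 1998.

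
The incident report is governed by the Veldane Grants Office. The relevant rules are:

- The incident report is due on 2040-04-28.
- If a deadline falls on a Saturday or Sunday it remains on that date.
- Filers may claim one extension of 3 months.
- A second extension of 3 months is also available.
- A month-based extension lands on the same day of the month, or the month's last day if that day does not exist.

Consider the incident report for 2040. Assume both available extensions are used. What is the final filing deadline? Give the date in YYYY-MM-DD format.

The statutory due date is 2040-04-28.
2040-04-28 falls on a Saturday. The rules make no weekend/holiday allowance, so it remains 2040-04-28.
Add 3 months to 2040-04-28: 2040-07-28.
No adjustment is made for weekends or holidays, so 2040-07-28 stands.
Add 3 months to 2040-07-28: 2040-10-28.
2040-10-28 falls on a Sunday. The rules make no weekend/holiday allowance, so it remains 2040-10-28.
Deadline: 2040-10-28.

2040-10-28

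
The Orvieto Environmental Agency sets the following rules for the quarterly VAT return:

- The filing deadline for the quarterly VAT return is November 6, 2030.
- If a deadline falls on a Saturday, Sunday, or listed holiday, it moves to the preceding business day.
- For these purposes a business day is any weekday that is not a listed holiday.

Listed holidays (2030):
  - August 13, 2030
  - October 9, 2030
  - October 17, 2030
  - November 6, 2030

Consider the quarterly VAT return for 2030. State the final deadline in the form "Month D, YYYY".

November 5, 2030

The stated deadline is November 6, 2030.
November 6, 2030 is a listed holiday, so it moves to the preceding business day, November 5, 2030 (Tuesday).
Deadline: November 5, 2030.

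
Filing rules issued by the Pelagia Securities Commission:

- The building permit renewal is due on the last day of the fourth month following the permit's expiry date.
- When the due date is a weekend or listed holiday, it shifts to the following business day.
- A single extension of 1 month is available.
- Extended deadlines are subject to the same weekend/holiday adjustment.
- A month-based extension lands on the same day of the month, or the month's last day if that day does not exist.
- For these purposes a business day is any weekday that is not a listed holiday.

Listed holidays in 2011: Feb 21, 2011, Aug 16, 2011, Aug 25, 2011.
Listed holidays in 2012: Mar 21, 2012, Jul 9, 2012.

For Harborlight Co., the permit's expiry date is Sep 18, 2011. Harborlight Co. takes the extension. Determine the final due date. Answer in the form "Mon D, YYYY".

4 months after Sep 18, 2011 falls in January 2012; the last day of that month is Jan 31, 2012.
Since Jan 31, 2012 is a Tuesday and not a holiday, the date is unchanged.
Add 1 month to Jan 31, 2012: Feb 29, 2012 (day 31 does not exist in February, so the month's last day is used).
Since Feb 29, 2012 is a Wednesday and not a holiday, the date is unchanged.
Final deadline: Feb 29, 2012.

Feb 29, 2012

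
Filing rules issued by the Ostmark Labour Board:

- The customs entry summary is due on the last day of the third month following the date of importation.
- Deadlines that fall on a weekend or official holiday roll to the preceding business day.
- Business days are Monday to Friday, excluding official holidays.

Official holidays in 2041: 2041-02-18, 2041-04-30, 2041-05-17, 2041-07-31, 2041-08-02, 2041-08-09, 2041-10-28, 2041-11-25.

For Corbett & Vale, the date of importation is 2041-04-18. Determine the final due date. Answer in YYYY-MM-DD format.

The third month after 2041-04-18 is July 2041, whose last day is 2041-07-31.
2041-07-31 is a listed holiday; the preceding business day is 2041-07-30 (Tuesday).
Deadline: 2041-07-30.

2041-07-30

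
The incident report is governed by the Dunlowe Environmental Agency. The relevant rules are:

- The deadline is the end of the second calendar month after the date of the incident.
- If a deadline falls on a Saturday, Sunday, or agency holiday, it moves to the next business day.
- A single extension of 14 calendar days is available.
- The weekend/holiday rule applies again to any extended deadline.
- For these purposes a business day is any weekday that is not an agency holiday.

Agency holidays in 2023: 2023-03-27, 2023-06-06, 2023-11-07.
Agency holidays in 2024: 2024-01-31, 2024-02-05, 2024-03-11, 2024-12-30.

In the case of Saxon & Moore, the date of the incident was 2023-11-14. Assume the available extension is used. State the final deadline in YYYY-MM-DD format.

2 months after 2023-11-14 falls in January 2024; the last day of that month is 2024-01-31.
Because 2024-01-31 is a listed holiday, the deadline becomes 2024-02-01 (Thursday).
Add the 14 calendar-day extension to 2024-02-01: 2024-02-15.
Since 2024-02-15 is a Thursday and not a holiday, the date is unchanged.
Final deadline: 2024-02-15.

2024-02-15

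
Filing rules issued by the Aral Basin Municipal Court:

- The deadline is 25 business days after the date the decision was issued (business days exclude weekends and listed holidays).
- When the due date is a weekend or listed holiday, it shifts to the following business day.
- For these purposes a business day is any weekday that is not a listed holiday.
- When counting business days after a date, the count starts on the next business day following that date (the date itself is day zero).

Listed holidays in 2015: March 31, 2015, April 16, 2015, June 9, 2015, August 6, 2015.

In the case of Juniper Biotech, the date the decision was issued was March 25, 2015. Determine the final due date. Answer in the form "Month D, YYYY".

Starting the day after March 25, 2015 and counting 25 business days lands on May 1, 2015.
May 1, 2015 is a Friday and not a listed holiday, so it stands.
Deadline: May 1, 2015.

May 1, 2015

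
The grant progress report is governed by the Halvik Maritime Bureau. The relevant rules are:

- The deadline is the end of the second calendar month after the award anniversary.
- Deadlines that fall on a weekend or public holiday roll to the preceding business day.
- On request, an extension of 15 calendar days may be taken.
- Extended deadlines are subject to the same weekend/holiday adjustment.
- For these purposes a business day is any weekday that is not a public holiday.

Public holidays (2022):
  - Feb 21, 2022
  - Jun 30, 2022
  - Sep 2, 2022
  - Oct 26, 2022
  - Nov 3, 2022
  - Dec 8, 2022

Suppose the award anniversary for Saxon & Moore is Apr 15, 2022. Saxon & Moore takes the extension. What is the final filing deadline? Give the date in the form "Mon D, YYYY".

2 months after Apr 15, 2022 is June 2022; that month ends on Jun 30, 2022.
Because Jun 30, 2022 is a listed holiday, the deadline becomes Jun 29, 2022 (Wednesday).
The 15-calendar-day extension moves the deadline from Jun 29, 2022 to Jul 14, 2022.
Jul 14, 2022 (Thursday) is already a business day.
Deadline: Jul 14, 2022.

Jul 14, 2022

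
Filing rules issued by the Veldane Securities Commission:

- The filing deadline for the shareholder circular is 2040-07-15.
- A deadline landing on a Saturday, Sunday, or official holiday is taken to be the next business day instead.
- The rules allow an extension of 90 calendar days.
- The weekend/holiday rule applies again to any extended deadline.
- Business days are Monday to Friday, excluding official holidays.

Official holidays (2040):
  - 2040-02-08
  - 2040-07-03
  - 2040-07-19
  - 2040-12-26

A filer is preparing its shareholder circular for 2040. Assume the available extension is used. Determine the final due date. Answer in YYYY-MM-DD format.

2040-10-15

The statutory due date is 2040-07-15.
Because 2040-07-15 is a Sunday, the deadline becomes 2040-07-16 (Monday).
Add the 90 calendar-day extension to 2040-07-16: 2040-10-14.
Because 2040-10-14 is a Sunday, the deadline becomes 2040-10-15 (Monday).
The final due date is 2040-10-15.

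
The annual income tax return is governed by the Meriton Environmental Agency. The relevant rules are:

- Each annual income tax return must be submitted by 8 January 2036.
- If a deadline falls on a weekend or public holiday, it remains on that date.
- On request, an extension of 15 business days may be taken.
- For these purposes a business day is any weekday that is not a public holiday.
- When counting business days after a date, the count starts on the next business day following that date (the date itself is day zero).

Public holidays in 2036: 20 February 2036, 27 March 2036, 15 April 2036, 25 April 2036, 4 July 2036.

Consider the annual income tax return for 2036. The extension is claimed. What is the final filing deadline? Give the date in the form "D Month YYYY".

The statutory due date is 8 January 2036.
8 January 2036 is a Tuesday; no weekend or holiday adjustment applies.
Counting 15 further business days from 8 January 2036 reaches 29 January 2036.
29 January 2036 falls on a Tuesday. The rules make no weekend/holiday allowance, so it remains 29 January 2036.
So the filing is due 29 January 2036.

29 January 2036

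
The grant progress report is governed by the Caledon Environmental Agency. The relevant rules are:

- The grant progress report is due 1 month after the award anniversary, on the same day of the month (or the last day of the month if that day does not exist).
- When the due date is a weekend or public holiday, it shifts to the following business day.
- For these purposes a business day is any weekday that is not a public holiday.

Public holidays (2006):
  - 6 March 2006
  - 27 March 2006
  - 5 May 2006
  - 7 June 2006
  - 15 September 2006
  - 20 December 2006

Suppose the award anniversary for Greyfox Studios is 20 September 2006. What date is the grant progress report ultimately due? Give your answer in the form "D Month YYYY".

Moving 1 month forward from 20 September 2006 on the corresponding day gives 20 October 2006.
20 October 2006 falls on a Friday, which is a business day, so no adjustment is needed.
So the filing is due 20 October 2006.

20 October 2006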